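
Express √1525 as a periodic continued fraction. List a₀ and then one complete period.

[39; 19, 1, 1, 19, 78]

a₀ = ⌊√1525⌋ = 39.
With m₀=0, d₀=1 and mₖ₊₁ = dₖaₖ − mₖ, dₖ₊₁ = (n − mₖ₊₁²)/dₖ, aₖ₊₁ = ⌊(a₀+mₖ₊₁)/dₖ₊₁⌋:
  k=1: m=39, d=4, a=19
  k=2: m=37, d=39, a=1
  k=3: m=2, d=39, a=1
  k=4: m=37, d=4, a=19
  k=5: m=39, d=1, a=78
d=1 and a=2a₀=78 at k=5, so the next step gives (m, d) = (39, 4) again — its k=1 value — and the period has length 5.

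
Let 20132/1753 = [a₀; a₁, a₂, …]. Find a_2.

20132 = 11·1753 + 849   →  a_0 = 11
1753 = 2·849 + 55   →  a_1 = 2
849 = 15·55 + 24   →  a_2 = 15

15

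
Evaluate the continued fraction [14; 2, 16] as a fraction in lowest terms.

Fold from the inside: start with 16/1.
  2 + 1/16 = 33/16
  14 + 16/33 = 478/33

478/33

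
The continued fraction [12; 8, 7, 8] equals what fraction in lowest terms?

5625/464

Using pₖ = aₖpₖ₋₁ + pₖ₋₂ and qₖ = aₖqₖ₋₁ + qₖ₋₂:
  k=0: a=12, p=12, q=1
  k=1: a=8, p=97, q=8
  k=2: a=7, p=691, q=57
  k=3: a=8, p=5625, q=464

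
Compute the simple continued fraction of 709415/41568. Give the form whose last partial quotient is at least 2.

[17; 15, 15, 13, 14]

709415 = 17·41568 + 2759
41568 = 15·2759 + 183
2759 = 15·183 + 14
183 = 13·14 + 1
14 = 14·1 + 0  (stop)
So 709415/41568 = [17; 15, 15, 13, 14].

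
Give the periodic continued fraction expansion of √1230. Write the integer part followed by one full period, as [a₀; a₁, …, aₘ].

a₀ = ⌊√1230⌋ = 35.

[35; 14, 70]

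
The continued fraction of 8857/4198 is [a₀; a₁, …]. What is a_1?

9

8857 = 2·4198 + 461   →  a_0 = 2
4198 = 9·461 + 49   →  a_1 = 9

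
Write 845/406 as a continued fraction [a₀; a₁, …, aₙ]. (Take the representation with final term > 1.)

[2; 12, 3, 3, 3]

845 = 2·406 + 33
406 = 12·33 + 10
33 = 3·10 + 3
10 = 3·3 + 1
3 = 3·1 + 0  (stop)
So 845/406 = [2; 12, 3, 3, 3].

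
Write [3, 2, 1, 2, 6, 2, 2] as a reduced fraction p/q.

914/271

Using pₖ = aₖpₖ₋₁ + pₖ₋₂ and qₖ = aₖqₖ₋₁ + qₖ₋₂:
  k=0: a=3, p=3, q=1
  k=1: a=2, p=7, q=2
  k=2: a=1, p=10, q=3
  k=3: a=2, p=27, q=8
  k=4: a=6, p=172, q=51
  k=5: a=2, p=371, q=110
  k=6: a=2, p=914, q=271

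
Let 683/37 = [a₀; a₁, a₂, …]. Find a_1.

683 = 18·37 + 17   →  a_0 = 18
37 = 2·17 + 3   →  a_1 = 2

2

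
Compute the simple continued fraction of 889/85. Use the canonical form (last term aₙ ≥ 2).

[10; 2, 5, 1, 1, 3]

889 = 10*85 + 39
85 = 2*39 + 7
39 = 5*7 + 4
7 = 1*4 + 3
4 = 1*3 + 1
3 = 3*1 + 0  (stop)
So 889/85 = [10; 2, 5, 1, 1, 3].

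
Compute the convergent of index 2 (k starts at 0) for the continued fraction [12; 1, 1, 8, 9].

Using pₖ = aₖpₖ₋₁ + pₖ₋₂, qₖ = aₖqₖ₋₁ + qₖ₋₂ (with p₋₁=1, p₋₂=0, q₋₁=0, q₋₂=1):
  k=0: a=12, p=12, q=1
  k=1: a=1, p=13, q=1
  k=2: a=1, p=25, q=2

25/2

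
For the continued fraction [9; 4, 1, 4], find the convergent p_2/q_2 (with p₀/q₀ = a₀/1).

46/5

Using pₖ = aₖpₖ₋₁ + pₖ₋₂, qₖ = aₖqₖ₋₁ + qₖ₋₂ (with p₋₁=1, p₋₂=0, q₋₁=0, q₋₂=1):
  k=0: a=9, p=9, q=1
  k=1: a=4, p=37, q=4
  k=2: a=1, p=46, q=5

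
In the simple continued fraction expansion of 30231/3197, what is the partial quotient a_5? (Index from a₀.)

30231 = 9·3197 + 1458   →  a_0 = 9
3197 = 2·1458 + 281   →  a_1 = 2
1458 = 5·281 + 53   →  a_2 = 5
281 = 5·53 + 16   →  a_3 = 5
53 = 3·16 + 5   →  a_4 = 3
16 = 3·5 + 1   →  a_5 = 3

3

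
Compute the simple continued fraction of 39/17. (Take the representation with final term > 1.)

39 = 2*17 + 5
17 = 3*5 + 2
5 = 2*2 + 1
2 = 2*1 + 0  (stop)
So 39/17 = [2; 3, 2, 2].

[2; 3, 2, 2]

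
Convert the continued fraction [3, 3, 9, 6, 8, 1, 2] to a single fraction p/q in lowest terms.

15047/4530

Using pₖ = aₖpₖ₋₁ + pₖ₋₂ and qₖ = aₖqₖ₋₁ + qₖ₋₂:
  k=0: a=3, p=3, q=1
  k=1: a=3, p=10, q=3
  k=2: a=9, p=93, q=28
  k=3: a=6, p=568, q=171
  k=4: a=8, p=4637, q=1396
  k=5: a=1, p=5205, q=1567
  k=6: a=2, p=15047, q=4530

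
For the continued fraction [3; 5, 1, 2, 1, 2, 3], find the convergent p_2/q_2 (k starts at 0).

Using pₖ = aₖpₖ₋₁ + pₖ₋₂, qₖ = aₖqₖ₋₁ + qₖ₋₂ (with p₋₁=1, p₋₂=0, q₋₁=0, q₋₂=1):
  k=0: a=3, p=3, q=1
  k=1: a=5, p=16, q=5
  k=2: a=1, p=19, q=6

19/6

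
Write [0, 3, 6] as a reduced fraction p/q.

Fold from the inside: start with 6/1.
  3 + 1/6 = 19/6
  0 + 6/19 = 6/19

6/19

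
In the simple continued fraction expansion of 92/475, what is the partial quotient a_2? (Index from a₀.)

92 = 0·475 + 92   →  a_0 = 0
475 = 5·92 + 15   →  a_1 = 5
92 = 6·15 + 2   →  a_2 = 6

6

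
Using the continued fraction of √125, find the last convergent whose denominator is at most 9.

√125 = [11; 5, 1, 1, 5, 22, …] (period length 5).
Convergents:
  p_0/q_0 = 11/1
  p_1/q_1 = 56/5
  p_2/q_2 = 67/6
  p_3/q_3 = 123/11
q_2 = 6 ≤ 9 < 11 = q_3, so the answer is 67/6.

67/6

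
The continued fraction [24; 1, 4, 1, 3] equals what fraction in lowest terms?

Fold from the inside: start with 3/1.
  1 + 1/3 = 4/3
  4 + 3/4 = 19/4
  1 + 4/19 = 23/19
  24 + 19/23 = 571/23

571/23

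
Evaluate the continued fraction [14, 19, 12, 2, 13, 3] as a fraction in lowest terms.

277774/19767

Fold from the inside: start with 3/1.
  13 + 1/3 = 40/3
  2 + 3/40 = 83/40
  12 + 40/83 = 1036/83
  19 + 83/1036 = 19767/1036
  14 + 1036/19767 = 277774/19767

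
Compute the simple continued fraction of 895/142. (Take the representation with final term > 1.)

895 = 6×142 + 43
142 = 3×43 + 13
43 = 3×13 + 4
13 = 3×4 + 1
4 = 4×1 + 0  (stop)
So 895/142 = [6; 3, 3, 3, 4].

[6; 3, 3, 3, 4]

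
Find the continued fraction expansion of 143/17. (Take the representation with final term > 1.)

143 = 8*17 + 7
17 = 2*7 + 3
7 = 2*3 + 1
3 = 3*1 + 0  (stop)
So 143/17 = [8; 2, 2, 3].

[8; 2, 2, 3]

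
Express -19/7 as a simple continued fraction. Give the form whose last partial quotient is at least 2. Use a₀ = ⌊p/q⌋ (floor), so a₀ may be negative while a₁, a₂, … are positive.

[-3; 3, 2]

-19 = -3*7 + 2
7 = 3*2 + 1
2 = 2*1 + 0  (stop)
So -19/7 = [-3; 3, 2].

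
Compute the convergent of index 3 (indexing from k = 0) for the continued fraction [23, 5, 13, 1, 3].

Using pₖ = aₖpₖ₋₁ + pₖ₋₂, qₖ = aₖqₖ₋₁ + qₖ₋₂ (with p₋₁=1, p₋₂=0, q₋₁=0, q₋₂=1):
  k=0: a=23, p=23, q=1
  k=1: a=5, p=116, q=5
  k=2: a=13, p=1531, q=66
  k=3: a=1, p=1647, q=71

1647/71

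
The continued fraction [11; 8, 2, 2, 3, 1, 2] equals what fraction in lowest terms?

Fold from the inside: start with 2/1.
  1 + 1/2 = 3/2
  3 + 2/3 = 11/3
  2 + 3/11 = 25/11
  2 + 11/25 = 61/25
  8 + 25/61 = 513/61
  11 + 61/513 = 5704/513

5704/513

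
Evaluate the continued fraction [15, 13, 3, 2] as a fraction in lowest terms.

1402/93

Fold from the inside: start with 2/1.
  3 + 1/2 = 7/2
  13 + 2/7 = 93/7
  15 + 7/93 = 1402/93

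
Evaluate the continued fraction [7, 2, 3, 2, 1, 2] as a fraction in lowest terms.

Using pₖ = aₖpₖ₋₁ + pₖ₋₂ and qₖ = aₖqₖ₋₁ + qₖ₋₂:
  k=0: a=7, p=7, q=1
  k=1: a=2, p=15, q=2
  k=2: a=3, p=52, q=7
  k=3: a=2, p=119, q=16
  k=4: a=1, p=171, q=23
  k=5: a=2, p=461, q=62

461/62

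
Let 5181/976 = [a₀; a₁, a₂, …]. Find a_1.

5181 = 5·976 + 301   →  a_0 = 5
976 = 3·301 + 73   →  a_1 = 3

3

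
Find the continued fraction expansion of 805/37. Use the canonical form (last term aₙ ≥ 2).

[21; 1, 3, 9]

805 = 21·37 + 28
37 = 1·28 + 9
28 = 3·9 + 1
9 = 9·1 + 0  (stop)
So 805/37 = [21; 1, 3, 9].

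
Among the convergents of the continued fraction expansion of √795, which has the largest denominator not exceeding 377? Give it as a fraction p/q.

√795 = [28; 5, 9, 5, 56, …] (period length 4).
Convergents:
  p_0/q_0 = 28/1
  p_1/q_1 = 141/5
  p_2/q_2 = 1297/46
  p_3/q_3 = 6626/235
  p_4/q_4 = 372353/13206
q_3 = 235 ≤ 377 < 13206 = q_4, so the answer is 6626/235.

6626/235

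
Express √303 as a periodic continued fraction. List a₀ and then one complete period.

[17; 2, 2, 5, 2, 2, 34]

a₀ = ⌊√303⌋ = 17.
With m₀=0, d₀=1 and mₖ₊₁ = dₖaₖ − mₖ, dₖ₊₁ = (n − mₖ₊₁²)/dₖ, aₖ₊₁ = ⌊(a₀+mₖ₊₁)/dₖ₊₁⌋:
  k=1: m=17, d=14, a=2
  k=2: m=11, d=13, a=2
  k=3: m=15, d=6, a=5
  k=4: m=15, d=13, a=2
  k=5: m=11, d=14, a=2
  k=6: m=17, d=1, a=34
d=1 and a=2a₀=34 at k=6, so the next step gives (m, d) = (17, 14) again — its k=1 value — and the period has length 6.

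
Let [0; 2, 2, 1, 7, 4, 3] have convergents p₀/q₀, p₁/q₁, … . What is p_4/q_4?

23/54

Using pₖ = aₖpₖ₋₁ + pₖ₋₂, qₖ = aₖqₖ₋₁ + qₖ₋₂ (with p₋₁=1, p₋₂=0, q₋₁=0, q₋₂=1):
  k=0: a=0, p=0, q=1
  k=1: a=2, p=1, q=2
  k=2: a=2, p=2, q=5
  k=3: a=1, p=3, q=7
  k=4: a=7, p=23, q=54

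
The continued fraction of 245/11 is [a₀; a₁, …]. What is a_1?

3

245 = 22·11 + 3   →  a_0 = 22
11 = 3·3 + 2   →  a_1 = 3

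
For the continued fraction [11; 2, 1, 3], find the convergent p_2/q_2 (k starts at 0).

34/3

Using pₖ = aₖpₖ₋₁ + pₖ₋₂, qₖ = aₖqₖ₋₁ + qₖ₋₂ (with p₋₁=1, p₋₂=0, q₋₁=0, q₋₂=1):
  k=0: a=11, p=11, q=1
  k=1: a=2, p=23, q=2
  k=2: a=1, p=34, q=3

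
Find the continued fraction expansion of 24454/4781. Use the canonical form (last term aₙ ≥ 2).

24454 = 5·4781 + 549
4781 = 8·549 + 389
549 = 1·389 + 160
389 = 2·160 + 69
160 = 2·69 + 22
69 = 3·22 + 3
22 = 7·3 + 1
3 = 3·1 + 0  (stop)
So 24454/4781 = [5; 8, 1, 2, 2, 3, 7, 3].

[5; 8, 1, 2, 2, 3, 7, 3]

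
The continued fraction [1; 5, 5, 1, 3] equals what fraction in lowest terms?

Using pₖ = aₖpₖ₋₁ + pₖ₋₂ and qₖ = aₖqₖ₋₁ + qₖ₋₂:
  k=0: a=1, p=1, q=1
  k=1: a=5, p=6, q=5
  k=2: a=5, p=31, q=26
  k=3: a=1, p=37, q=31
  k=4: a=3, p=142, q=119

142/119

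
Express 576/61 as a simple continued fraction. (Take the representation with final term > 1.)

[9; 2, 3, 1, 6]

576 = 9*61 + 27
61 = 2*27 + 7
27 = 3*7 + 6
7 = 1*6 + 1
6 = 6*1 + 0  (stop)
So 576/61 = [9; 2, 3, 1, 6].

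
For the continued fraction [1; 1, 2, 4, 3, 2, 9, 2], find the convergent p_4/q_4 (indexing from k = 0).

Using pₖ = aₖpₖ₋₁ + pₖ₋₂, qₖ = aₖqₖ₋₁ + qₖ₋₂ (with p₋₁=1, p₋₂=0, q₋₁=0, q₋₂=1):
  k=0: a=1, p=1, q=1
  k=1: a=1, p=2, q=1
  k=2: a=2, p=5, q=3
  k=3: a=4, p=22, q=13
  k=4: a=3, p=71, q=42

71/42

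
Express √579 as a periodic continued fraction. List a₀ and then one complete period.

[24; 16, 48]

a₀ = ⌊√579⌋ = 24.
With m₀=0, d₀=1 and mₖ₊₁ = dₖaₖ − mₖ, dₖ₊₁ = (n − mₖ₊₁²)/dₖ, aₖ₊₁ = ⌊(a₀+mₖ₊₁)/dₖ₊₁⌋:
  k=1: m=24, d=3, a=16
  k=2: m=24, d=1, a=48
d=1 and a=2a₀=48 at k=2, so the next step gives (m, d) = (24, 3) again — its k=1 value — and the period has length 2.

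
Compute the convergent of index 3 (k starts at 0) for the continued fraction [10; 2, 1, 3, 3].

Using pₖ = aₖpₖ₋₁ + pₖ₋₂, qₖ = aₖqₖ₋₁ + qₖ₋₂ (with p₋₁=1, p₋₂=0, q₋₁=0, q₋₂=1):
  k=0: a=10, p=10, q=1
  k=1: a=2, p=21, q=2
  k=2: a=1, p=31, q=3
  k=3: a=3, p=114, q=11

114/11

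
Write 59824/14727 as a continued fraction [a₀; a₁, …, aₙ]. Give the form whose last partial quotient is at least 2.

[4; 16, 12, 1, 9, 7]

59824 = 4·14727 + 916
14727 = 16·916 + 71
916 = 12·71 + 64
71 = 1·64 + 7
64 = 9·7 + 1
7 = 7·1 + 0  (stop)
So 59824/14727 = [4; 16, 12, 1, 9, 7].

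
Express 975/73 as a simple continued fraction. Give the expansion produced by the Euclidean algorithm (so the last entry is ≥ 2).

[13; 2, 1, 4, 5]

975 = 13·73 + 26
73 = 2·26 + 21
26 = 1·21 + 5
21 = 4·5 + 1
5 = 5·1 + 0  (stop)
So 975/73 = [13; 2, 1, 4, 5].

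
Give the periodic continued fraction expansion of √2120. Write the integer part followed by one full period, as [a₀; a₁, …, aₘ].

a₀ = ⌊√2120⌋ = 46.

[46; 23, 92]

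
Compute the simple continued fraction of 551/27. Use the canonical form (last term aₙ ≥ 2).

[20; 2, 2, 5]

551 = 20×27 + 11
27 = 2×11 + 5
11 = 2×5 + 1
5 = 5×1 + 0  (stop)
So 551/27 = [20; 2, 2, 5].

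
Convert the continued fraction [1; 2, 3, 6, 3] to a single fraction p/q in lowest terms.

Fold from the inside: start with 3/1.
  6 + 1/3 = 19/3
  3 + 3/19 = 60/19
  2 + 19/60 = 139/60
  1 + 60/139 = 199/139

199/139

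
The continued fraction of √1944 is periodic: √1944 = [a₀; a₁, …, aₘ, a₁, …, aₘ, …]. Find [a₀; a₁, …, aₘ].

a₀ = ⌊√1944⌋ = 44.
With m₀=0, d₀=1 and mₖ₊₁ = dₖaₖ − mₖ, dₖ₊₁ = (n − mₖ₊₁²)/dₖ, aₖ₊₁ = ⌊(a₀+mₖ₊₁)/dₖ₊₁⌋:
  k=1: m=44, d=8, a=11
  k=2: m=44, d=1, a=88
d=1 and a=2a₀=88 at k=2, so the next step gives (m, d) = (44, 8) again — its k=1 value — and the period has length 2.

[44; 11, 88]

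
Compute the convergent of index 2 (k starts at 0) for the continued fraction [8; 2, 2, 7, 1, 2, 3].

42/5

Using pₖ = aₖpₖ₋₁ + pₖ₋₂, qₖ = aₖqₖ₋₁ + qₖ₋₂ (with p₋₁=1, p₋₂=0, q₋₁=0, q₋₂=1):
  k=0: a=8, p=8, q=1
  k=1: a=2, p=17, q=2
  k=2: a=2, p=42, q=5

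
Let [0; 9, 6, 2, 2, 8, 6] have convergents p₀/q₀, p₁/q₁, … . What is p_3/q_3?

13/119

Using pₖ = aₖpₖ₋₁ + pₖ₋₂, qₖ = aₖqₖ₋₁ + qₖ₋₂ (with p₋₁=1, p₋₂=0, q₋₁=0, q₋₂=1):
  k=0: a=0, p=0, q=1
  k=1: a=9, p=1, q=9
  k=2: a=6, p=6, q=55
  k=3: a=2, p=13, q=119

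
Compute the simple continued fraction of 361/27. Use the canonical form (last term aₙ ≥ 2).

[13; 2, 1, 2, 3]

361 = 13×27 + 10
27 = 2×10 + 7
10 = 1×7 + 3
7 = 2×3 + 1
3 = 3×1 + 0  (stop)
So 361/27 = [13; 2, 1, 2, 3].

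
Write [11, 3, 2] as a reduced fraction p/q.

79/7

Fold from the inside: start with 2/1.
  3 + 1/2 = 7/2
  11 + 2/7 = 79/7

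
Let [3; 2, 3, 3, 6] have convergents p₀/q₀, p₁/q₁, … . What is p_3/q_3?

79/23

Using pₖ = aₖpₖ₋₁ + pₖ₋₂, qₖ = aₖqₖ₋₁ + qₖ₋₂ (with p₋₁=1, p₋₂=0, q₋₁=0, q₋₂=1):
  k=0: a=3, p=3, q=1
  k=1: a=2, p=7, q=2
  k=2: a=3, p=24, q=7
  k=3: a=3, p=79, q=23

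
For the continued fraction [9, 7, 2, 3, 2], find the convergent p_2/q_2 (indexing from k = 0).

Using pₖ = aₖpₖ₋₁ + pₖ₋₂, qₖ = aₖqₖ₋₁ + qₖ₋₂ (with p₋₁=1, p₋₂=0, q₋₁=0, q₋₂=1):
  k=0: a=9, p=9, q=1
  k=1: a=7, p=64, q=7
  k=2: a=2, p=137, q=15

137/15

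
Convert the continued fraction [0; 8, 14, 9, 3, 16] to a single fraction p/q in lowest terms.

6447/52033

Fold from the inside: start with 16/1.
  3 + 1/16 = 49/16
  9 + 16/49 = 457/49
  14 + 49/457 = 6447/457
  8 + 457/6447 = 52033/6447
  0 + 6447/52033 = 6447/52033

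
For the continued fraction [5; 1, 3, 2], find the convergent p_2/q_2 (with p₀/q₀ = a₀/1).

23/4

Using pₖ = aₖpₖ₋₁ + pₖ₋₂, qₖ = aₖqₖ₋₁ + qₖ₋₂ (with p₋₁=1, p₋₂=0, q₋₁=0, q₋₂=1):
  k=0: a=5, p=5, q=1
  k=1: a=1, p=6, q=1
  k=2: a=3, p=23, q=4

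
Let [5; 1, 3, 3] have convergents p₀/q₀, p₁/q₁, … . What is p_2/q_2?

23/4

Using pₖ = aₖpₖ₋₁ + pₖ₋₂, qₖ = aₖqₖ₋₁ + qₖ₋₂ (with p₋₁=1, p₋₂=0, q₋₁=0, q₋₂=1):
  k=0: a=5, p=5, q=1
  k=1: a=1, p=6, q=1
  k=2: a=3, p=23, q=4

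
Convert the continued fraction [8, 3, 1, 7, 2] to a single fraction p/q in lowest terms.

545/66

Using pₖ = aₖpₖ₋₁ + pₖ₋₂ and qₖ = aₖqₖ₋₁ + qₖ₋₂:
  k=0: a=8, p=8, q=1
  k=1: a=3, p=25, q=3
  k=2: a=1, p=33, q=4
  k=3: a=7, p=256, q=31
  k=4: a=2, p=545, q=66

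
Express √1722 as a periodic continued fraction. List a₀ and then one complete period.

[41; 2, 82]

a₀ = ⌊√1722⌋ = 41.
With m₀=0, d₀=1 and mₖ₊₁ = dₖaₖ − mₖ, dₖ₊₁ = (n − mₖ₊₁²)/dₖ, aₖ₊₁ = ⌊(a₀+mₖ₊₁)/dₖ₊₁⌋:
  k=1: m=41, d=41, a=2
  k=2: m=41, d=1, a=82
d=1 and a=2a₀=82 at k=2, so the next step gives (m, d) = (41, 41) again — its k=1 value — and the period has length 2.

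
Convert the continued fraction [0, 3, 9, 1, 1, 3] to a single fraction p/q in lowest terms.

Using pₖ = aₖpₖ₋₁ + pₖ₋₂ and qₖ = aₖqₖ₋₁ + qₖ₋₂:
  k=0: a=0, p=0, q=1
  k=1: a=3, p=1, q=3
  k=2: a=9, p=9, q=28
  k=3: a=1, p=10, q=31
  k=4: a=1, p=19, q=59
  k=5: a=3, p=67, q=208

67/208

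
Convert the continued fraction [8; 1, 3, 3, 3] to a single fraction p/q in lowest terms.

Using pₖ = aₖpₖ₋₁ + pₖ₋₂ and qₖ = aₖqₖ₋₁ + qₖ₋₂:
  k=0: a=8, p=8, q=1
  k=1: a=1, p=9, q=1
  k=2: a=3, p=35, q=4
  k=3: a=3, p=114, q=13
  k=4: a=3, p=377, q=43

377/43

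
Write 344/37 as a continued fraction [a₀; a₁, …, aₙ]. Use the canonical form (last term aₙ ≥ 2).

[9; 3, 2, 1, 3]

344 = 9×37 + 11
37 = 3×11 + 4
11 = 2×4 + 3
4 = 1×3 + 1
3 = 3×1 + 0  (stop)
So 344/37 = [9; 3, 2, 1, 3].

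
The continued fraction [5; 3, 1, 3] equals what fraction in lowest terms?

79/15

Using pₖ = aₖpₖ₋₁ + pₖ₋₂ and qₖ = aₖqₖ₋₁ + qₖ₋₂:
  k=0: a=5, p=5, q=1
  k=1: a=3, p=16, q=3
  k=2: a=1, p=21, q=4
  k=3: a=3, p=79, q=15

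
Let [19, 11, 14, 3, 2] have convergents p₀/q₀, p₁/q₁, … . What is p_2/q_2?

2959/155

Using pₖ = aₖpₖ₋₁ + pₖ₋₂, qₖ = aₖqₖ₋₁ + qₖ₋₂ (with p₋₁=1, p₋₂=0, q₋₁=0, q₋₂=1):
  k=0: a=19, p=19, q=1
  k=1: a=11, p=210, q=11
  k=2: a=14, p=2959, q=155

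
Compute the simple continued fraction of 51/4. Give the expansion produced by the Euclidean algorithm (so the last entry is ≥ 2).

[12; 1, 3]

51 = 12*4 + 3
4 = 1*3 + 1
3 = 3*1 + 0  (stop)
So 51/4 = [12; 1, 3].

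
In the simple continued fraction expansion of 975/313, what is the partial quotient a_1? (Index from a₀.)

975 = 3·313 + 36   →  a_0 = 3
313 = 8·36 + 25   →  a_1 = 8

8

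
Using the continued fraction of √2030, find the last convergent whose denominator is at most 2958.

73035/1621

√2030 = [45; 18, 90, …] (period length 2).
Convergents:
  p_0/q_0 = 45/1
  p_1/q_1 = 811/18
  p_2/q_2 = 73035/1621
  p_3/q_3 = 1315441/29196
q_2 = 1621 ≤ 2958 < 29196 = q_3, so the answer is 73035/1621.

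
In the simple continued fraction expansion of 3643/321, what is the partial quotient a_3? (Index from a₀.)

6

3643 = 11·321 + 112   →  a_0 = 11
321 = 2·112 + 97   →  a_1 = 2
112 = 1·97 + 15   →  a_2 = 1
97 = 6·15 + 7   →  a_3 = 6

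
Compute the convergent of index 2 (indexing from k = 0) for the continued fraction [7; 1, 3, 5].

31/4

Using pₖ = aₖpₖ₋₁ + pₖ₋₂, qₖ = aₖqₖ₋₁ + qₖ₋₂ (with p₋₁=1, p₋₂=0, q₋₁=0, q₋₂=1):
  k=0: a=7, p=7, q=1
  k=1: a=1, p=8, q=1
  k=2: a=3, p=31, q=4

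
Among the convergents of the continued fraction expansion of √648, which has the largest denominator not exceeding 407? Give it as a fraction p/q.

8935/351

√648 = [25; 2, 5, 6, 5, 2, 50, …] (period length 6).
Convergents:
  p_0/q_0 = 25/1
  p_1/q_1 = 51/2
  p_2/q_2 = 280/11
  p_3/q_3 = 1731/68
  p_4/q_4 = 8935/351
  p_5/q_5 = 19601/770
q_4 = 351 ≤ 407 < 770 = q_5, so the answer is 8935/351.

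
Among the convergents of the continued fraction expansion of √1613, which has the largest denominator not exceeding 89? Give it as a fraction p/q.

1486/37

√1613 = [40; 6, 6, 80, …] (period length 3).
Convergents:
  p_0/q_0 = 40/1
  p_1/q_1 = 241/6
  p_2/q_2 = 1486/37
  p_3/q_3 = 119121/2966
q_2 = 37 ≤ 89 < 2966 = q_3, so the answer is 1486/37.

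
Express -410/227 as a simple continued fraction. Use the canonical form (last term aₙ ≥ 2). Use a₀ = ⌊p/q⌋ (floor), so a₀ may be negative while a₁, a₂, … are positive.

-410 = -2·227 + 44
227 = 5·44 + 7
44 = 6·7 + 2
7 = 3·2 + 1
2 = 2·1 + 0  (stop)
So -410/227 = [-2; 5, 6, 3, 2].

[-2; 5, 6, 3, 2]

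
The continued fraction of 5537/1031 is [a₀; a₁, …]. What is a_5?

5537 = 5·1031 + 382   →  a_0 = 5
1031 = 2·382 + 267   →  a_1 = 2
382 = 1·267 + 115   →  a_2 = 1
267 = 2·115 + 37   →  a_3 = 2
115 = 3·37 + 4   →  a_4 = 3
37 = 9·4 + 1   →  a_5 = 9

9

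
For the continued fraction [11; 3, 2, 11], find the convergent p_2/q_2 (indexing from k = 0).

79/7

Using pₖ = aₖpₖ₋₁ + pₖ₋₂, qₖ = aₖqₖ₋₁ + qₖ₋₂ (with p₋₁=1, p₋₂=0, q₋₁=0, q₋₂=1):
  k=0: a=11, p=11, q=1
  k=1: a=3, p=34, q=3
  k=2: a=2, p=79, q=7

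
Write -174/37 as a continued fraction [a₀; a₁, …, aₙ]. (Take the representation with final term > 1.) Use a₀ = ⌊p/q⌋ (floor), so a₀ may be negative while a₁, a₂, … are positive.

-174 = -5·37 + 11
37 = 3·11 + 4
11 = 2·4 + 3
4 = 1·3 + 1
3 = 3·1 + 0  (stop)
So -174/37 = [-5; 3, 2, 1, 3].

[-5; 3, 2, 1, 3]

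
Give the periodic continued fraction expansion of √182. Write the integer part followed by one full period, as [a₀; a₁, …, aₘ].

[13; 2, 26]

a₀ = ⌊√182⌋ = 13.
With m₀=0, d₀=1 and mₖ₊₁ = dₖaₖ − mₖ, dₖ₊₁ = (n − mₖ₊₁²)/dₖ, aₖ₊₁ = ⌊(a₀+mₖ₊₁)/dₖ₊₁⌋:
  k=1: m=13, d=13, a=2
  k=2: m=13, d=1, a=26
d=1 and a=2a₀=26 at k=2, so the next step gives (m, d) = (13, 13) again — its k=1 value — and the period has length 2.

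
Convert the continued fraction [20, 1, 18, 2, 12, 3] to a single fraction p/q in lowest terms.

Using pₖ = aₖpₖ₋₁ + pₖ₋₂ and qₖ = aₖqₖ₋₁ + qₖ₋₂:
  k=0: a=20, p=20, q=1
  k=1: a=1, p=21, q=1
  k=2: a=18, p=398, q=19
  k=3: a=2, p=817, q=39
  k=4: a=12, p=10202, q=487
  k=5: a=3, p=31423, q=1500

31423/1500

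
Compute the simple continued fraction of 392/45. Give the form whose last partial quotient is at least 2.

392 = 8×45 + 32
45 = 1×32 + 13
32 = 2×13 + 6
13 = 2×6 + 1
6 = 6×1 + 0  (stop)
So 392/45 = [8; 1, 2, 2, 6].

[8; 1, 2, 2, 6]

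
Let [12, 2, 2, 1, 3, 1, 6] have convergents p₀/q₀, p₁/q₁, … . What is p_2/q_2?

Using pₖ = aₖpₖ₋₁ + pₖ₋₂, qₖ = aₖqₖ₋₁ + qₖ₋₂ (with p₋₁=1, p₋₂=0, q₋₁=0, q₋₂=1):
  k=0: a=12, p=12, q=1
  k=1: a=2, p=25, q=2
  k=2: a=2, p=62, q=5

62/5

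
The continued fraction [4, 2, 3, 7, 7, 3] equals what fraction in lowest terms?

Using pₖ = aₖpₖ₋₁ + pₖ₋₂ and qₖ = aₖqₖ₋₁ + qₖ₋₂:
  k=0: a=4, p=4, q=1
  k=1: a=2, p=9, q=2
  k=2: a=3, p=31, q=7
  k=3: a=7, p=226, q=51
  k=4: a=7, p=1613, q=364
  k=5: a=3, p=5065, q=1143

5065/1143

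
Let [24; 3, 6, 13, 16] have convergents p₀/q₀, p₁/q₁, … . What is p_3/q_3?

6079/250

Using pₖ = aₖpₖ₋₁ + pₖ₋₂, qₖ = aₖqₖ₋₁ + qₖ₋₂ (with p₋₁=1, p₋₂=0, q₋₁=0, q₋₂=1):
  k=0: a=24, p=24, q=1
  k=1: a=3, p=73, q=3
  k=2: a=6, p=462, q=19
  k=3: a=13, p=6079, q=250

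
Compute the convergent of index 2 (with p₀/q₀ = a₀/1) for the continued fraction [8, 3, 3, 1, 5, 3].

Using pₖ = aₖpₖ₋₁ + pₖ₋₂, qₖ = aₖqₖ₋₁ + qₖ₋₂ (with p₋₁=1, p₋₂=0, q₋₁=0, q₋₂=1):
  k=0: a=8, p=8, q=1
  k=1: a=3, p=25, q=3
  k=2: a=3, p=83, q=10

83/10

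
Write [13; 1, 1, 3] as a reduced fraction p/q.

Fold from the inside: start with 3/1.
  1 + 1/3 = 4/3
  1 + 3/4 = 7/4
  13 + 4/7 = 95/7

95/7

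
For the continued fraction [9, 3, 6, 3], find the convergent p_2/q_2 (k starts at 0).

177/19

Using pₖ = aₖpₖ₋₁ + pₖ₋₂, qₖ = aₖqₖ₋₁ + qₖ₋₂ (with p₋₁=1, p₋₂=0, q₋₁=0, q₋₂=1):
  k=0: a=9, p=9, q=1
  k=1: a=3, p=28, q=3
  k=2: a=6, p=177, q=19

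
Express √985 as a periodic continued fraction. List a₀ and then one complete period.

[31; 2, 1, 1, 2, 62]

a₀ = ⌊√985⌋ = 31.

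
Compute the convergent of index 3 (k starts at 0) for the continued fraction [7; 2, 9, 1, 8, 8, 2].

157/21

Using pₖ = aₖpₖ₋₁ + pₖ₋₂, qₖ = aₖqₖ₋₁ + qₖ₋₂ (with p₋₁=1, p₋₂=0, q₋₁=0, q₋₂=1):
  k=0: a=7, p=7, q=1
  k=1: a=2, p=15, q=2
  k=2: a=9, p=142, q=19
  k=3: a=1, p=157, q=21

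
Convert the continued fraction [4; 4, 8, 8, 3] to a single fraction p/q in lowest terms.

Using pₖ = aₖpₖ₋₁ + pₖ₋₂ and qₖ = aₖqₖ₋₁ + qₖ₋₂:
  k=0: a=4, p=4, q=1
  k=1: a=4, p=17, q=4
  k=2: a=8, p=140, q=33
  k=3: a=8, p=1137, q=268
  k=4: a=3, p=3551, q=837

3551/837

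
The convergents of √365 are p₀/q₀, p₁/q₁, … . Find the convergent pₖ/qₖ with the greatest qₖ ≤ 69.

363/19

√365 = [19; 9, 1, 1, 9, 38, …] (period length 5).
Convergents:
  p_0/q_0 = 19/1
  p_1/q_1 = 172/9
  p_2/q_2 = 191/10
  p_3/q_3 = 363/19
  p_4/q_4 = 3458/181
q_3 = 19 ≤ 69 < 181 = q_4, so the answer is 363/19.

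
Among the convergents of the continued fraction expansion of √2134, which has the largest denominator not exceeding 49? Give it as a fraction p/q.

√2134 = [46; 5, 8, 5, 92, …] (period length 4).
Convergents:
  p_0/q_0 = 46/1
  p_1/q_1 = 231/5
  p_2/q_2 = 1894/41
  p_3/q_3 = 9701/210
q_2 = 41 ≤ 49 < 210 = q_3, so the answer is 1894/41.

1894/41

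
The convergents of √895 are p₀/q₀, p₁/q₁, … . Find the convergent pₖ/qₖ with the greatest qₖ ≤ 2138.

√895 = [29; 1, 10, 1, 58, …] (period length 4).
Convergents:
  p_0/q_0 = 29/1
  p_1/q_1 = 30/1
  p_2/q_2 = 329/11
  p_3/q_3 = 359/12
  p_4/q_4 = 21151/707
  p_5/q_5 = 21510/719
  p_6/q_6 = 236251/7897
q_5 = 719 ≤ 2138 < 7897 = q_6, so the answer is 21510/719.

21510/719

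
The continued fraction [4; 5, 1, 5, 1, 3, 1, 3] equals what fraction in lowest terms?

Using pₖ = aₖpₖ₋₁ + pₖ₋₂ and qₖ = aₖqₖ₋₁ + qₖ₋₂:
  k=0: a=4, p=4, q=1
  k=1: a=5, p=21, q=5
  k=2: a=1, p=25, q=6
  k=3: a=5, p=146, q=35
  k=4: a=1, p=171, q=41
  k=5: a=3, p=659, q=158
  k=6: a=1, p=830, q=199
  k=7: a=3, p=3149, q=755

3149/755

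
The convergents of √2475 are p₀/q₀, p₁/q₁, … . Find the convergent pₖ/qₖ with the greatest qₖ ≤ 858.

19850/399

√2475 = [49; 1, 2, 1, 98, …] (period length 4).
Convergents:
  p_0/q_0 = 49/1
  p_1/q_1 = 50/1
  p_2/q_2 = 149/3
  p_3/q_3 = 199/4
  p_4/q_4 = 19651/395
  p_5/q_5 = 19850/399
  p_6/q_6 = 59351/1193
q_5 = 399 ≤ 858 < 1193 = q_6, so the answer is 19850/399.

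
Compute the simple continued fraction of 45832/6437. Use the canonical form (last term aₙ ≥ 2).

45832 = 7×6437 + 773
6437 = 8×773 + 253
773 = 3×253 + 14
253 = 18×14 + 1
14 = 14×1 + 0  (stop)
So 45832/6437 = [7; 8, 3, 18, 14].

[7; 8, 3, 18, 14]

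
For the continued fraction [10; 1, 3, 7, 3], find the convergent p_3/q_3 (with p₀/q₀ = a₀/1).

Using pₖ = aₖpₖ₋₁ + pₖ₋₂, qₖ = aₖqₖ₋₁ + qₖ₋₂ (with p₋₁=1, p₋₂=0, q₋₁=0, q₋₂=1):
  k=0: a=10, p=10, q=1
  k=1: a=1, p=11, q=1
  k=2: a=3, p=43, q=4
  k=3: a=7, p=312, q=29

312/29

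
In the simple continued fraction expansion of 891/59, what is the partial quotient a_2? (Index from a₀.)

1

891 = 15·59 + 6   →  a_0 = 15
59 = 9·6 + 5   →  a_1 = 9
6 = 1·5 + 1   →  a_2 = 1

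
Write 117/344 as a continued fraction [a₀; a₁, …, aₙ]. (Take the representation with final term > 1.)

117 = 0*344 + 117
344 = 2*117 + 110
117 = 1*110 + 7
110 = 15*7 + 5
7 = 1*5 + 2
5 = 2*2 + 1
2 = 2*1 + 0  (stop)
So 117/344 = [0; 2, 1, 15, 1, 2, 2].

[0; 2, 1, 15, 1, 2, 2]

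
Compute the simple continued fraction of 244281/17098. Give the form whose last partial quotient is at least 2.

[14; 3, 2, 14, 5, 16, 2]

244281 = 14*17098 + 4909
17098 = 3*4909 + 2371
4909 = 2*2371 + 167
2371 = 14*167 + 33
167 = 5*33 + 2
33 = 16*2 + 1
2 = 2*1 + 0  (stop)
So 244281/17098 = [14; 3, 2, 14, 5, 16, 2].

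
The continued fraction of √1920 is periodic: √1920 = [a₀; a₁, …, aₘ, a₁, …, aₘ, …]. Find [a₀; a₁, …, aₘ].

[43; 1, 4, 2, 21, 2, 4, 1, 86]

a₀ = ⌊√1920⌋ = 43.
With m₀=0, d₀=1 and mₖ₊₁ = dₖaₖ − mₖ, dₖ₊₁ = (n − mₖ₊₁²)/dₖ, aₖ₊₁ = ⌊(a₀+mₖ₊₁)/dₖ₊₁⌋:
  k=1: m=43, d=71, a=1
  k=2: m=28, d=16, a=4
  k=3: m=36, d=39, a=2
  k=4: m=42, d=4, a=21
  k=5: m=42, d=39, a=2
  k=6: m=36, d=16, a=4
  k=7: m=28, d=71, a=1
  k=8: m=43, d=1, a=86
d=1 and a=2a₀=86 at k=8, so the next step gives (m, d) = (43, 71) again — its k=1 value — and the period has length 8.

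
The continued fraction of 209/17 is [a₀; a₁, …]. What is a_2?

2

209 = 12·17 + 5   →  a_0 = 12
17 = 3·5 + 2   →  a_1 = 3
5 = 2·2 + 1   →  a_2 = 2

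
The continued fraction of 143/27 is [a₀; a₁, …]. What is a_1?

3

143 = 5·27 + 8   →  a_0 = 5
27 = 3·8 + 3   →  a_1 = 3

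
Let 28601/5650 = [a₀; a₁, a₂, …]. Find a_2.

10

28601 = 5·5650 + 351   →  a_0 = 5
5650 = 16·351 + 34   →  a_1 = 16
351 = 10·34 + 11   →  a_2 = 10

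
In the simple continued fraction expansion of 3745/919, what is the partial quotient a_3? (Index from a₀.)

7

3745 = 4·919 + 69   →  a_0 = 4
919 = 13·69 + 22   →  a_1 = 13
69 = 3·22 + 3   →  a_2 = 3
22 = 7·3 + 1   →  a_3 = 7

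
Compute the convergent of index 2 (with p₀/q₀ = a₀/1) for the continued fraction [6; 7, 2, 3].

Using pₖ = aₖpₖ₋₁ + pₖ₋₂, qₖ = aₖqₖ₋₁ + qₖ₋₂ (with p₋₁=1, p₋₂=0, q₋₁=0, q₋₂=1):
  k=0: a=6, p=6, q=1
  k=1: a=7, p=43, q=7
  k=2: a=2, p=92, q=15

92/15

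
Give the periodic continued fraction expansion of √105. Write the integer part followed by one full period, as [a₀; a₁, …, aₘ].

[10; 4, 20]

a₀ = ⌊√105⌋ = 10.
With m₀=0, d₀=1 and mₖ₊₁ = dₖaₖ − mₖ, dₖ₊₁ = (n − mₖ₊₁²)/dₖ, aₖ₊₁ = ⌊(a₀+mₖ₊₁)/dₖ₊₁⌋:
  k=1: m=10, d=5, a=4
  k=2: m=10, d=1, a=20
d=1 and a=2a₀=20 at k=2, so the next step gives (m, d) = (10, 5) again — its k=1 value — and the period has length 2.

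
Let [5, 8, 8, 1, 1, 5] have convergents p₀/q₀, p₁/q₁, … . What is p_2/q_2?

Using pₖ = aₖpₖ₋₁ + pₖ₋₂, qₖ = aₖqₖ₋₁ + qₖ₋₂ (with p₋₁=1, p₋₂=0, q₋₁=0, q₋₂=1):
  k=0: a=5, p=5, q=1
  k=1: a=8, p=41, q=8
  k=2: a=8, p=333, q=65

333/65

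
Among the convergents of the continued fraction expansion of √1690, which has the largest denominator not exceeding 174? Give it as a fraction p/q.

√1690 = [41; 9, 8, 9, 82, …] (period length 4).
Convergents:
  p_0/q_0 = 41/1
  p_1/q_1 = 370/9
  p_2/q_2 = 3001/73
  p_3/q_3 = 27379/666
q_2 = 73 ≤ 174 < 666 = q_3, so the answer is 3001/73.

3001/73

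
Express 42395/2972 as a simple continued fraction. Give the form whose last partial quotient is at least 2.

42395 = 14*2972 + 787
2972 = 3*787 + 611
787 = 1*611 + 176
611 = 3*176 + 83
176 = 2*83 + 10
83 = 8*10 + 3
10 = 3*3 + 1
3 = 3*1 + 0  (stop)
So 42395/2972 = [14; 3, 1, 3, 2, 8, 3, 3].

[14; 3, 1, 3, 2, 8, 3, 3]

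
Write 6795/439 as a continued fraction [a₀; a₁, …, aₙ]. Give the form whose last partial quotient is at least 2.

[15; 2, 11, 19]

6795 = 15×439 + 210
439 = 2×210 + 19
210 = 11×19 + 1
19 = 19×1 + 0  (stop)
So 6795/439 = [15; 2, 11, 19].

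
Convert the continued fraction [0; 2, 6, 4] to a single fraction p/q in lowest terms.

25/54

Fold from the inside: start with 4/1.
  6 + 1/4 = 25/4
  2 + 4/25 = 54/25
  0 + 25/54 = 25/54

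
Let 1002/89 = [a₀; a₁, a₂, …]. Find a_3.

1002 = 11·89 + 23   →  a_0 = 11
89 = 3·23 + 20   →  a_1 = 3
23 = 1·20 + 3   →  a_2 = 1
20 = 6·3 + 2   →  a_3 = 6

6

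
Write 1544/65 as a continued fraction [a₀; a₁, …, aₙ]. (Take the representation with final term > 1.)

[23; 1, 3, 16]

1544 = 23*65 + 49
65 = 1*49 + 16
49 = 3*16 + 1
16 = 16*1 + 0  (stop)
So 1544/65 = [23; 1, 3, 16].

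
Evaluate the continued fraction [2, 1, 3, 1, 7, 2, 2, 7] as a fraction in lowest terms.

4243/1518

Using pₖ = aₖpₖ₋₁ + pₖ₋₂ and qₖ = aₖqₖ₋₁ + qₖ₋₂:
  k=0: a=2, p=2, q=1
  k=1: a=1, p=3, q=1
  k=2: a=3, p=11, q=4
  k=3: a=1, p=14, q=5
  k=4: a=7, p=109, q=39
  k=5: a=2, p=232, q=83
  k=6: a=2, p=573, q=205
  k=7: a=7, p=4243, q=1518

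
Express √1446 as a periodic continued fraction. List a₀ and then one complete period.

[38; 38, 76]

a₀ = ⌊√1446⌋ = 38.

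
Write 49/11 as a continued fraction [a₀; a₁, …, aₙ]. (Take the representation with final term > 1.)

[4; 2, 5]

49 = 4·11 + 5
11 = 2·5 + 1
5 = 5·1 + 0  (stop)
So 49/11 = [4; 2, 5].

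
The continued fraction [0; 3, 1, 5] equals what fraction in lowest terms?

6/23

Using pₖ = aₖpₖ₋₁ + pₖ₋₂ and qₖ = aₖqₖ₋₁ + qₖ₋₂:
  k=0: a=0, p=0, q=1
  k=1: a=3, p=1, q=3
  k=2: a=1, p=1, q=4
  k=3: a=5, p=6, q=23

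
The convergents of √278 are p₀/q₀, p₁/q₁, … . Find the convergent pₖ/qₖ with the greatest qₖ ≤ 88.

√278 = [16; 1, 2, 16, 2, 1, 32, …] (period length 6).
Convergents:
  p_0/q_0 = 16/1
  p_1/q_1 = 17/1
  p_2/q_2 = 50/3
  p_3/q_3 = 817/49
  p_4/q_4 = 1684/101
q_3 = 49 ≤ 88 < 101 = q_4, so the answer is 817/49.

817/49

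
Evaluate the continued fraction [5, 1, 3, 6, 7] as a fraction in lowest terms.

Using pₖ = aₖpₖ₋₁ + pₖ₋₂ and qₖ = aₖqₖ₋₁ + qₖ₋₂:
  k=0: a=5, p=5, q=1
  k=1: a=1, p=6, q=1
  k=2: a=3, p=23, q=4
  k=3: a=6, p=144, q=25
  k=4: a=7, p=1031, q=179

1031/179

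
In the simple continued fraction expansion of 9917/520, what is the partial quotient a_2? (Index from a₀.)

9917 = 19·520 + 37   →  a_0 = 19
520 = 14·37 + 2   →  a_1 = 14
37 = 18·2 + 1   →  a_2 = 18

18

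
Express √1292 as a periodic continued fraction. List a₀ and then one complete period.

[35; 1, 16, 1, 70]

a₀ = ⌊√1292⌋ = 35.
With m₀=0, d₀=1 and mₖ₊₁ = dₖaₖ − mₖ, dₖ₊₁ = (n − mₖ₊₁²)/dₖ, aₖ₊₁ = ⌊(a₀+mₖ₊₁)/dₖ₊₁⌋:
  k=1: m=35, d=67, a=1
  k=2: m=32, d=4, a=16
  k=3: m=32, d=67, a=1
  k=4: m=35, d=1, a=70
d=1 and a=2a₀=70 at k=4, so the next step gives (m, d) = (35, 67) again — its k=1 value — and the period has length 4.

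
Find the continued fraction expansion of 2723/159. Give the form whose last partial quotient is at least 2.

[17; 7, 1, 19]

2723 = 17·159 + 20
159 = 7·20 + 19
20 = 1·19 + 1
19 = 19·1 + 0  (stop)
So 2723/159 = [17; 7, 1, 19].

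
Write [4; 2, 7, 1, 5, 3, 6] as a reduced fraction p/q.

8949/2002

Using pₖ = aₖpₖ₋₁ + pₖ₋₂ and qₖ = aₖqₖ₋₁ + qₖ₋₂:
  k=0: a=4, p=4, q=1
  k=1: a=2, p=9, q=2
  k=2: a=7, p=67, q=15
  k=3: a=1, p=76, q=17
  k=4: a=5, p=447, q=100
  k=5: a=3, p=1417, q=317
  k=6: a=6, p=8949, q=2002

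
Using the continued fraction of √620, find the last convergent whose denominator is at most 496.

12176/489

√620 = [24; 1, 8, 1, 48, …] (period length 4).
Convergents:
  p_0/q_0 = 24/1
  p_1/q_1 = 25/1
  p_2/q_2 = 224/9
  p_3/q_3 = 249/10
  p_4/q_4 = 12176/489
  p_5/q_5 = 12425/499
q_4 = 489 ≤ 496 < 499 = q_5, so the answer is 12176/489.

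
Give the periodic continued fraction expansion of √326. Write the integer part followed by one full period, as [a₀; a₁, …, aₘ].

[18; 18, 36]

a₀ = ⌊√326⌋ = 18.
With m₀=0, d₀=1 and mₖ₊₁ = dₖaₖ − mₖ, dₖ₊₁ = (n − mₖ₊₁²)/dₖ, aₖ₊₁ = ⌊(a₀+mₖ₊₁)/dₖ₊₁⌋:
  k=1: m=18, d=2, a=18
  k=2: m=18, d=1, a=36
d=1 and a=2a₀=36 at k=2, so the next step gives (m, d) = (18, 2) again — its k=1 value — and the period has length 2.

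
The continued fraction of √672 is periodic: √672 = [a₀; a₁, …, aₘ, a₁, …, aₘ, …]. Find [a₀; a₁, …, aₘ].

a₀ = ⌊√672⌋ = 25.

[25; 1, 11, 1, 50]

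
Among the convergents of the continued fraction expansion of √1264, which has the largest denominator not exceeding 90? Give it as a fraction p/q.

1351/38

√1264 = [35; 1, 1, 4, 4, 4, 1, 1, 70, …] (period length 8).
Convergents:
  p_0/q_0 = 35/1
  p_1/q_1 = 36/1
  p_2/q_2 = 71/2
  p_3/q_3 = 320/9
  p_4/q_4 = 1351/38
  p_5/q_5 = 5724/161
q_4 = 38 ≤ 90 < 161 = q_5, so the answer is 1351/38.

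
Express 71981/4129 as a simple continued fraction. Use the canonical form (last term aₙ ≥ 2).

[17; 2, 3, 4, 3, 2, 18]

71981 = 17×4129 + 1788
4129 = 2×1788 + 553
1788 = 3×553 + 129
553 = 4×129 + 37
129 = 3×37 + 18
37 = 2×18 + 1
18 = 18×1 + 0  (stop)
So 71981/4129 = [17; 2, 3, 4, 3, 2, 18].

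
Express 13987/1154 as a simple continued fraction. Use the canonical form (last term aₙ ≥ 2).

13987 = 12×1154 + 139
1154 = 8×139 + 42
139 = 3×42 + 13
42 = 3×13 + 3
13 = 4×3 + 1
3 = 3×1 + 0  (stop)
So 13987/1154 = [12; 8, 3, 3, 4, 3].

[12; 8, 3, 3, 4, 3]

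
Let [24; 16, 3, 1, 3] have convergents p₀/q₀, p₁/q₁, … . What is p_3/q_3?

Using pₖ = aₖpₖ₋₁ + pₖ₋₂, qₖ = aₖqₖ₋₁ + qₖ₋₂ (with p₋₁=1, p₋₂=0, q₋₁=0, q₋₂=1):
  k=0: a=24, p=24, q=1
  k=1: a=16, p=385, q=16
  k=2: a=3, p=1179, q=49
  k=3: a=1, p=1564, q=65

1564/65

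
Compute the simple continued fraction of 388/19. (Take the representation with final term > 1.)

[20; 2, 2, 1, 2]

388 = 20×19 + 8
19 = 2×8 + 3
8 = 2×3 + 2
3 = 1×2 + 1
2 = 2×1 + 0  (stop)
So 388/19 = [20; 2, 2, 1, 2].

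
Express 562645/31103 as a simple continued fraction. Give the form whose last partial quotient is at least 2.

[18; 11, 6, 1, 16, 2, 11]

562645 = 18·31103 + 2791
31103 = 11·2791 + 402
2791 = 6·402 + 379
402 = 1·379 + 23
379 = 16·23 + 11
23 = 2·11 + 1
11 = 11·1 + 0  (stop)
So 562645/31103 = [18; 11, 6, 1, 16, 2, 11].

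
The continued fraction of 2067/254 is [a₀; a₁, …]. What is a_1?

7

2067 = 8·254 + 35   →  a_0 = 8
254 = 7·35 + 9   →  a_1 = 7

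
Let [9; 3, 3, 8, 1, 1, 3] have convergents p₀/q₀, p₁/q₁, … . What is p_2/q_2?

93/10

Using pₖ = aₖpₖ₋₁ + pₖ₋₂, qₖ = aₖqₖ₋₁ + qₖ₋₂ (with p₋₁=1, p₋₂=0, q₋₁=0, q₋₂=1):
  k=0: a=9, p=9, q=1
  k=1: a=3, p=28, q=3
  k=2: a=3, p=93, q=10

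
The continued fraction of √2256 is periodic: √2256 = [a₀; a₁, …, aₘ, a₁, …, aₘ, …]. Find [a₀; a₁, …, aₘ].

a₀ = ⌊√2256⌋ = 47.
With m₀=0, d₀=1 and mₖ₊₁ = dₖaₖ − mₖ, dₖ₊₁ = (n − mₖ₊₁²)/dₖ, aₖ₊₁ = ⌊(a₀+mₖ₊₁)/dₖ₊₁⌋:
  k=1: m=47, d=47, a=2
  k=2: m=47, d=1, a=94
d=1 and a=2a₀=94 at k=2, so the next step gives (m, d) = (47, 47) again — its k=1 value — and the period has length 2.

[47; 2, 94]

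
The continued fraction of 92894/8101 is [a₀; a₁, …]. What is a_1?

2

92894 = 11·8101 + 3783   →  a_0 = 11
8101 = 2·3783 + 535   →  a_1 = 2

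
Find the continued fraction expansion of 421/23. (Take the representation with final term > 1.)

[18; 3, 3, 2]

421 = 18*23 + 7
23 = 3*7 + 2
7 = 3*2 + 1
2 = 2*1 + 0  (stop)
So 421/23 = [18; 3, 3, 2].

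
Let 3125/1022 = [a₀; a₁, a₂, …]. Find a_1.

17

3125 = 3·1022 + 59   →  a_0 = 3
1022 = 17·59 + 19   →  a_1 = 17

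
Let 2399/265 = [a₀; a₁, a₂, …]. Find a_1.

18

2399 = 9·265 + 14   →  a_0 = 9
265 = 18·14 + 13   →  a_1 = 18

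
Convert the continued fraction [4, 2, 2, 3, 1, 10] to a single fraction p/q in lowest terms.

1045/237

Fold from the inside: start with 10/1.
  1 + 1/10 = 11/10
  3 + 10/11 = 43/11
  2 + 11/43 = 97/43
  2 + 43/97 = 237/97
  4 + 97/237 = 1045/237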